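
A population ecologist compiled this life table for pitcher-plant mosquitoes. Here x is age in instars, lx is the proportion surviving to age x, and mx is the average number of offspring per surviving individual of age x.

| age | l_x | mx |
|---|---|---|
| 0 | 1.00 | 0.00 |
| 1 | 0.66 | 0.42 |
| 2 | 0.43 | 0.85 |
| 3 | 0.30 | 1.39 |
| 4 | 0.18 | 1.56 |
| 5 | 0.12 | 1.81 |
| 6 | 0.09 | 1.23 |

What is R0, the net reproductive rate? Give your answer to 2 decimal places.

1.67

lx·mx by age: 0, 0.2772, 0.3655, 0.417, 0.2808, 0.2172, 0.1107
R0 = Σ lx·mx = 1.6684 → 1.67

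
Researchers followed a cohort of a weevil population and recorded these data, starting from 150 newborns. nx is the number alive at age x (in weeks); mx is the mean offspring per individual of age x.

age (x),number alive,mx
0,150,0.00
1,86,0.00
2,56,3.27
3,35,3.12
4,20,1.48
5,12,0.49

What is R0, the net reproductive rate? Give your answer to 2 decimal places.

lx = nx/n0 = nx/150: 1, 0.57333…, 0.37333…, 0.23333…, 0.13333…, 0.08
lx·mx by age: 0, 0, 1.2208…, 0.728…, 0.197333…, 0.0392
R0 = Σ lx·mx = 2.185333… → 2.19

2.19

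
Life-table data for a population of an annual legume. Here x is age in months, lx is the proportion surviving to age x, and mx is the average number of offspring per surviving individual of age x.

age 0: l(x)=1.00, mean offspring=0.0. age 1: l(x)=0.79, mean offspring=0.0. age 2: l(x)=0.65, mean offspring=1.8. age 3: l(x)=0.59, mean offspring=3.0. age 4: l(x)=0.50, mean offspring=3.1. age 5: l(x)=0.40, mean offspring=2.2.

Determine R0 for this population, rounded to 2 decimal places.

5.37

lx·mx by age: 0, 0, 1.17, 1.77, 1.55, 0.88
R0 = Σ lx·mx = 5.37 → 5.37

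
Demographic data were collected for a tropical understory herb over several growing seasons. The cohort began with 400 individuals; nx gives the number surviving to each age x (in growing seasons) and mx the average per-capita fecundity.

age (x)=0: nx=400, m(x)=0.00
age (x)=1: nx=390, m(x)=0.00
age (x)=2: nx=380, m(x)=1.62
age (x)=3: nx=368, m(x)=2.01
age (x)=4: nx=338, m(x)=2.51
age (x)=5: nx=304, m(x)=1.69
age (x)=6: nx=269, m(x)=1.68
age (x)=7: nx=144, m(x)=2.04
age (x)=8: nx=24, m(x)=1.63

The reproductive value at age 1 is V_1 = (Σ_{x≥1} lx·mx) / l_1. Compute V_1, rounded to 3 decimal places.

lx = nx/n0 = nx/400: 1, 0.975, 0.95, 0.92, 0.845, 0.76, 0.6725, 0.36, 0.06
lx·mx for x ≥ 1: 0, 1.539, 1.8492, 2.12095, 1.2844, 1.1298, 0.7344, 0.0978 → sum = 8.75555
V_1 = 8.75555 / l_1 = 8.75555 / 0.975 = 8.980051… → 8.980

8.980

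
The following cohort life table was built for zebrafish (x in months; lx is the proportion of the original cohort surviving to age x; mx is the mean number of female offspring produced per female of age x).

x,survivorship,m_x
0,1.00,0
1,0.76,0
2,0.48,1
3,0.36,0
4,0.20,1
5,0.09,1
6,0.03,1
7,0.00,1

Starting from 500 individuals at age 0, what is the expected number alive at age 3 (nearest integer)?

180

Expected survivors = N0 · l_3 = 500 × 0.36 = 180 → 180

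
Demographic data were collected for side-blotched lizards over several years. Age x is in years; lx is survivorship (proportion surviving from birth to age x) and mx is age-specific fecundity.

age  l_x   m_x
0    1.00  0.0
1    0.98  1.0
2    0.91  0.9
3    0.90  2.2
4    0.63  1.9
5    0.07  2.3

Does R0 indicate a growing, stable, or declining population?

growing

R0 = Σ lx·mx = 0 + 0.98 + 0.819 + 1.98 + 1.197 + 0.161 = 5.137
R0 > 1, so the population is growing.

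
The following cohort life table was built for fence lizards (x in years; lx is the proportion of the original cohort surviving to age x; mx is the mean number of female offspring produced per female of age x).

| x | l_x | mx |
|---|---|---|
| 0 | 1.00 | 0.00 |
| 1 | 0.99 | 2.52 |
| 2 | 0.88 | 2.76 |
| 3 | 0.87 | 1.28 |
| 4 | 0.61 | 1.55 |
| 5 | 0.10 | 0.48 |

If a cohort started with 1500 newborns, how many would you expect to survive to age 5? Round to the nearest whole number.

150

Expected survivors = N0 · l_5 = 1500 × 0.10 = 150 → 150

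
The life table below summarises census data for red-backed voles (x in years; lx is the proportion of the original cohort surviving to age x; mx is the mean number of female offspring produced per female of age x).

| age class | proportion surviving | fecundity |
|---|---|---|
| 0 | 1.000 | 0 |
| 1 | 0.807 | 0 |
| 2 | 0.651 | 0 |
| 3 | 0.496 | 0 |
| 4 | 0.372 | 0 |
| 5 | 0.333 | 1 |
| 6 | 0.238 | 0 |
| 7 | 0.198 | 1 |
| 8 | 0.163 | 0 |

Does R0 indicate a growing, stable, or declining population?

R0 = Σ lx·mx = 0 + 0 + 0 + 0 + 0 + 0.333 + 0 + 0.198 + 0 = 0.531
R0 < 1, so the population is declining.

declining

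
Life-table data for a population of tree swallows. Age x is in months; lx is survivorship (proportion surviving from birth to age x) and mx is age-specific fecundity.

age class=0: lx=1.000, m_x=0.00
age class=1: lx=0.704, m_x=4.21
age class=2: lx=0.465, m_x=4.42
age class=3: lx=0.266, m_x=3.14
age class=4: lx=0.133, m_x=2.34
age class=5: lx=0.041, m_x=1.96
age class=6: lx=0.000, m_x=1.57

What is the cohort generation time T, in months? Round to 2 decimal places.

lx·mx: 0, 2.96384, 2.0553, 0.83524, 0.31122, 0.08036, 0 → R0 = 6.24596
x·lx·mx: 0, 2.96384, 4.1106, 2.50572, 1.24488, 0.4018, 0 → Σ = 11.22684
T = 11.22684 / 6.24596 = 1.797456… → 1.80

1.80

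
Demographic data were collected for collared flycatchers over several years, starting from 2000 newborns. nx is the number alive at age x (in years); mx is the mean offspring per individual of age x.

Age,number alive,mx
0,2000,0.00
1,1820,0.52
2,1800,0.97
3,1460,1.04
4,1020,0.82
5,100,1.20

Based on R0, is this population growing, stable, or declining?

lx = nx/n0 = nx/2000: 1, 0.91, 0.9, 0.73, 0.51, 0.05
R0 = Σ lx·mx = 0 + 0.4732 + 0.873 + 0.7592 + 0.4182 + 0.06 = 2.5836
R0 > 1, so the population is growing.

growing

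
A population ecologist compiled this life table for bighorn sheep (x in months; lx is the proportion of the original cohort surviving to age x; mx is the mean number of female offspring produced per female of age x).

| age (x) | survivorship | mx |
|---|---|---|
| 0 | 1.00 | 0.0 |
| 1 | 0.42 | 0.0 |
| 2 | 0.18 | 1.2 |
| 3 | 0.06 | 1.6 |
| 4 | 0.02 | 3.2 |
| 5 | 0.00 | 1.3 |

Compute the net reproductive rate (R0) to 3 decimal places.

0.376

lx·mx by age: 0, 0, 0.216, 0.096, 0.064, 0
R0 = Σ lx·mx = 0.376 → 0.376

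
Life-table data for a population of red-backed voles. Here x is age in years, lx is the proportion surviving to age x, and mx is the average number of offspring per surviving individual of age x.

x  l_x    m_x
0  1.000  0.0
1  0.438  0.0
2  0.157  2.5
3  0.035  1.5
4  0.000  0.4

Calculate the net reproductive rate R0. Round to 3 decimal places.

0.445

lx·mx by age: 0, 0, 0.3925, 0.0525, 0
R0 = Σ lx·mx = 0.445 → 0.445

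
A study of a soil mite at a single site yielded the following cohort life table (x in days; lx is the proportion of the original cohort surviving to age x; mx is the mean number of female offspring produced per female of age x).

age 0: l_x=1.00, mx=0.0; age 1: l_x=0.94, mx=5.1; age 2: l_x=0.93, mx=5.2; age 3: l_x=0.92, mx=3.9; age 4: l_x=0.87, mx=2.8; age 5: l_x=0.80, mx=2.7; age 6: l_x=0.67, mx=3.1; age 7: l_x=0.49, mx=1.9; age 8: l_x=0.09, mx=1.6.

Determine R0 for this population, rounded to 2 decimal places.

20.97

lx·mx by age: 0, 4.794, 4.836, 3.588, 2.436, 2.16, 2.077, 0.931, 0.144
R0 = Σ lx·mx = 20.966 → 20.97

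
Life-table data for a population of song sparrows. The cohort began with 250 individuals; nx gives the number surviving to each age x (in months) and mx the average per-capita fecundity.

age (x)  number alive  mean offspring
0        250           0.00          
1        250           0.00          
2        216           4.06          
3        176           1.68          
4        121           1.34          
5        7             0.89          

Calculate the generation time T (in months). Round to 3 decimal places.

lx = nx/n0 = nx/250: 1, 1, 0.864, 0.704, 0.484, 0.028
lx·mx: 0, 0, 3.50784, 1.18272, 0.64856, 0.02492 → R0 = 5.36404
x·lx·mx: 0, 0, 7.01568, 3.54816, 2.59424, 0.1246 → Σ = 13.28268
T = 13.28268 / 5.36404 = 2.476246… → 2.476

2.476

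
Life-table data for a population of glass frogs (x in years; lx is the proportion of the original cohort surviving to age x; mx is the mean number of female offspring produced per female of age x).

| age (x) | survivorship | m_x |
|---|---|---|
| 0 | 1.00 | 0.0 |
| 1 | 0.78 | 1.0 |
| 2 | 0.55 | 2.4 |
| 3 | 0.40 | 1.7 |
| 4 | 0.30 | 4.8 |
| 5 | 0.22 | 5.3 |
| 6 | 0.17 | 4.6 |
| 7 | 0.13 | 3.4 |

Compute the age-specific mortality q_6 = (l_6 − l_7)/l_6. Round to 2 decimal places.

0.24

q_6 = (l_6 − l_7) / l_6 = (0.17 − 0.13) / 0.17
     = 0.04 / 0.17 = 0.235294… → 0.24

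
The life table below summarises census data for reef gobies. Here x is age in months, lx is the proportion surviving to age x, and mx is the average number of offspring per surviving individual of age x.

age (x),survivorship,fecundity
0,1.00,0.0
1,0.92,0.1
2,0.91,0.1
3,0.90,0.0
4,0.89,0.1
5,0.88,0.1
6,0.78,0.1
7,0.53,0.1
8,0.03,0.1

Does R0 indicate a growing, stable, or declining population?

R0 = Σ lx·mx = 0 + 0.092 + 0.091 + 0 + 0.089 + 0.088 + 0.078 + 0.053 + 0.003 = 0.494
R0 < 1, so the population is declining.

declining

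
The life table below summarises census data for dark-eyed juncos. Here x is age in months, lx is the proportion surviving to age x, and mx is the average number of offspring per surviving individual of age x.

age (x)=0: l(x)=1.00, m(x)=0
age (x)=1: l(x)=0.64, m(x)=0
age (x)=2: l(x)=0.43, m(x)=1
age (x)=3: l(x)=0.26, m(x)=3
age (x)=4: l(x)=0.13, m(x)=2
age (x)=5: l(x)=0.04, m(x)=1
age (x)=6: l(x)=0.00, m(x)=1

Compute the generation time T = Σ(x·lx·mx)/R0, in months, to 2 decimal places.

2.94

lx·mx: 0, 0, 0.43, 0.78, 0.26, 0.04, 0 → R0 = 1.51
x·lx·mx: 0, 0, 0.86, 2.34, 1.04, 0.2, 0 → Σ = 4.44
T = 4.44 / 1.51 = 2.940397… → 2.94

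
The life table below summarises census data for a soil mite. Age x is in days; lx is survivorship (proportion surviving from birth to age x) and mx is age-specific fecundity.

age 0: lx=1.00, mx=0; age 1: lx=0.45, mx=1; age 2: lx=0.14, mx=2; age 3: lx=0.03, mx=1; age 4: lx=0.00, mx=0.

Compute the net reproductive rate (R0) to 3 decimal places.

0.760

lx·mx by age: 0, 0.45, 0.28, 0.03, 0
R0 = Σ lx·mx = 0.76 → 0.760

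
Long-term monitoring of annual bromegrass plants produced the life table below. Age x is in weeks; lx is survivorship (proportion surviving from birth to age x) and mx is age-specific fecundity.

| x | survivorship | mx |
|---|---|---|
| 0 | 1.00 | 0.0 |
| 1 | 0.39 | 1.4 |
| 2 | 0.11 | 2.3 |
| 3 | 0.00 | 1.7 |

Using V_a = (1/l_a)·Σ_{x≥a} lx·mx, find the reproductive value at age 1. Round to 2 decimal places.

2.05

lx·mx for x ≥ 1: 0.546, 0.253, 0 → sum = 0.799
V_1 = 0.799 / l_1 = 0.799 / 0.39 = 2.048718… → 2.05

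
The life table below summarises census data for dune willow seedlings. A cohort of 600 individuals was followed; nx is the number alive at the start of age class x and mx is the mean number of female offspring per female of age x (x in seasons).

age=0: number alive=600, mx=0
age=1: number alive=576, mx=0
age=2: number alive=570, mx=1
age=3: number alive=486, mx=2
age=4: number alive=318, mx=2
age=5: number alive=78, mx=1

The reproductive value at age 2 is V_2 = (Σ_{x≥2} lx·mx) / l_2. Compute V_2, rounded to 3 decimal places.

3.958

lx = nx/n0 = nx/600: 1, 0.96, 0.95, 0.81, 0.53, 0.13
lx·mx for x ≥ 2: 0.95, 1.62, 1.06, 0.13 → sum = 3.76
V_2 = 3.76 / l_2 = 3.76 / 0.95 = 3.957895… → 3.958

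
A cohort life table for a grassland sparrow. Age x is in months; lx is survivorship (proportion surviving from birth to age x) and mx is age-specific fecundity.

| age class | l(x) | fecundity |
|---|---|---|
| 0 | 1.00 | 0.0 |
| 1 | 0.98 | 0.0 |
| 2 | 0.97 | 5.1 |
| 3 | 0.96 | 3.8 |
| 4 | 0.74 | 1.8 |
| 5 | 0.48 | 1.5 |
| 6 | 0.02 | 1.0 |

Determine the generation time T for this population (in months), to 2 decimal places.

2.80

lx·mx: 0, 0, 4.947, 3.648, 1.332, 0.72, 0.02 → R0 = 10.667
x·lx·mx: 0, 0, 9.894, 10.944, 5.328, 3.6, 0.12 → Σ = 29.886
T = 29.886 / 10.667 = 2.801725… → 2.80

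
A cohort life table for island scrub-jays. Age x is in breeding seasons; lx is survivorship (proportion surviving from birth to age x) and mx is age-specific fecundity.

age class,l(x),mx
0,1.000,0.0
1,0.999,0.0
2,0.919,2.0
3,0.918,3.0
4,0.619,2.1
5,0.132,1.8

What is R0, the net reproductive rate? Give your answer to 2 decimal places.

lx·mx by age: 0, 0, 1.838, 2.754, 1.2999, 0.2376
R0 = Σ lx·mx = 6.1295 → 6.13

6.13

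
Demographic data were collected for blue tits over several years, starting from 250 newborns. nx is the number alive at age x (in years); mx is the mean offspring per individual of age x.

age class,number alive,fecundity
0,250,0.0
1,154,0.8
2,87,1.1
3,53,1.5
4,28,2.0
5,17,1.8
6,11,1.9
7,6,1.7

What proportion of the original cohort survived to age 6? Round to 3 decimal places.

0.044

l_6 = n_6/n_0 = 11/250 = 0.044 → 0.044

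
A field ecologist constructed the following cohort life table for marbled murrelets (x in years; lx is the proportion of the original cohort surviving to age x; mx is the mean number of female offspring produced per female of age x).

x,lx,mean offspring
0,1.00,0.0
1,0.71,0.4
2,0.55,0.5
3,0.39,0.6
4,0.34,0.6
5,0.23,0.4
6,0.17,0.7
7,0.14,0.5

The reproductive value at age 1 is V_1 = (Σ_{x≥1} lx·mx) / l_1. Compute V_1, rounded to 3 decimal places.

lx·mx for x ≥ 1: 0.284, 0.275, 0.234, 0.204, 0.092, 0.119, 0.07 → sum = 1.278
V_1 = 1.278 / l_1 = 1.278 / 0.71 = 1.8 → 1.800

1.800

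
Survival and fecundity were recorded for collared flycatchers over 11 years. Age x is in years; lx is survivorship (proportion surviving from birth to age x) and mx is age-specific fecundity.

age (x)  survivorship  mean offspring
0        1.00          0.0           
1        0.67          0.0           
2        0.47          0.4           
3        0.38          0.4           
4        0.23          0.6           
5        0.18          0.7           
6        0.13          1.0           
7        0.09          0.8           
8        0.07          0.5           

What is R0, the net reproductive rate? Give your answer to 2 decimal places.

0.84

lx·mx by age: 0, 0, 0.188, 0.152, 0.138, 0.126, 0.13, 0.072, 0.035
R0 = Σ lx·mx = 0.841 → 0.84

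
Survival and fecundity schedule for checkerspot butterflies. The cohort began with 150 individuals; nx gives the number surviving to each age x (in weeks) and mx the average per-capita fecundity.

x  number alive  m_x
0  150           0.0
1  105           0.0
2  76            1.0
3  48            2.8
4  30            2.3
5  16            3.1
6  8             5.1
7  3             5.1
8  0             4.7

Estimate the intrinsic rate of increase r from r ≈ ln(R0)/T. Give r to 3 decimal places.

0.254

lx = nx/n0 = nx/150: 1, 0.7, 0.50667…, 0.32, 0.2, 0.10667…, 0.05333…, 0.02, 0
R0 = Σ lx·mx = 0 + 0 + 0.50667… + 0.896 + 0.46 + 0.33067… + 0.272… + 0.102 + 0 = 2.567333…
Σ x·lx·mx = 9.540667…; T = 9.540667…/2.567333… = 3.71618…
r ≈ ln(R0)/T = ln(2.567333…)/3.71618… = 0.25372… → 0.254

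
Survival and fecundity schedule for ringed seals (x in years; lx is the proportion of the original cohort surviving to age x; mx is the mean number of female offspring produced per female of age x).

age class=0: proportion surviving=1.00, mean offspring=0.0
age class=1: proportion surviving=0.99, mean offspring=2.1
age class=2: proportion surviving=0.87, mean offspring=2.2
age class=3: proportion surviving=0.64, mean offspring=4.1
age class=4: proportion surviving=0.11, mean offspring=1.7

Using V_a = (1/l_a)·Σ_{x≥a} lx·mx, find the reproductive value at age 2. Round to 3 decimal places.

lx·mx for x ≥ 2: 1.914, 2.624, 0.187 → sum = 4.725
V_2 = 4.725 / l_2 = 4.725 / 0.87 = 5.431034… → 5.431

5.431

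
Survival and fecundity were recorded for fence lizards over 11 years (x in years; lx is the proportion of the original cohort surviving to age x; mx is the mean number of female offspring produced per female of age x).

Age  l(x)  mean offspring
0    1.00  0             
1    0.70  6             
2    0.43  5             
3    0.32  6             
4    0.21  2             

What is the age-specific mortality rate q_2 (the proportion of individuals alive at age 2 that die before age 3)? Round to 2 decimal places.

q_2 = (l_2 − l_3) / l_2 = (0.43 − 0.32) / 0.43
     = 0.11 / 0.43 = 0.255814… → 0.26

0.26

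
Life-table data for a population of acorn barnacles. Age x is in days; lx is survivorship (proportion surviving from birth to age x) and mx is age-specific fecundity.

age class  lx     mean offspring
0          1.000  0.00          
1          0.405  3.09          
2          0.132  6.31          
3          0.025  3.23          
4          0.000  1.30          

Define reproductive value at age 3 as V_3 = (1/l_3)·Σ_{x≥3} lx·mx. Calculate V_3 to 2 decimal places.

3.23

lx·mx for x ≥ 3: 0.08075, 0 → sum = 0.08075
V_3 = 0.08075 / l_3 = 0.08075 / 0.025 = 3.23 → 3.23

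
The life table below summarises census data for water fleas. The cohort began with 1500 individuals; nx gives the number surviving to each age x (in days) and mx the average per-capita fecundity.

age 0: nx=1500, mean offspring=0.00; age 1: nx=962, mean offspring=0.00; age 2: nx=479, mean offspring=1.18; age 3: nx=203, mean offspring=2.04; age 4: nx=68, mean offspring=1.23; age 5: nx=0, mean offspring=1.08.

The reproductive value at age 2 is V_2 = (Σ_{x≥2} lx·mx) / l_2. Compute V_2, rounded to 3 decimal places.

2.219

lx = nx/n0 = nx/1500: 1, 0.64133…, 0.31933…, 0.13533…, 0.04533…, 0
lx·mx for x ≥ 2: 0.376813…, 0.27608…, 0.05576…, 0 → sum = 0.708653…
V_2 = 0.708653… / l_2 = 0.708653… / 0.319333… = 2.219165… → 2.219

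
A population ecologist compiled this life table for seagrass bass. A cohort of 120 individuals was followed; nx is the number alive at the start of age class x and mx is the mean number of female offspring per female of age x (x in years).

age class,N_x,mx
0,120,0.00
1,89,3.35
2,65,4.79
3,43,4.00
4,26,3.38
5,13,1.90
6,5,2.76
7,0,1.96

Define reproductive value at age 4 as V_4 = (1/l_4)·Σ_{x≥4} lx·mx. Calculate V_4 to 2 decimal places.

lx = nx/n0 = nx/120: 1, 0.74167…, 0.54167…, 0.35833…, 0.21667…, 0.10833…, 0.04167…, 0
lx·mx for x ≥ 4: 0.732333…, 0.205833…, 0.115…, 0 → sum = 1.053167…
V_4 = 1.053167… / l_4 = 1.053167… / 0.216667… = 4.860769… → 4.86

4.86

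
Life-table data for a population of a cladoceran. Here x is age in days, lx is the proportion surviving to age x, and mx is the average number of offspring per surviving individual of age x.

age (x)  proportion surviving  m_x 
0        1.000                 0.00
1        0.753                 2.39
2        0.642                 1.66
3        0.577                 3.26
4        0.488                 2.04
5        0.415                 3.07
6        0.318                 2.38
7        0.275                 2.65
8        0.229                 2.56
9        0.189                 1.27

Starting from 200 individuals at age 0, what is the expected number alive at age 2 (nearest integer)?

Expected survivors = N0 · l_2 = 200 × 0.642 = 128.4 → 128

128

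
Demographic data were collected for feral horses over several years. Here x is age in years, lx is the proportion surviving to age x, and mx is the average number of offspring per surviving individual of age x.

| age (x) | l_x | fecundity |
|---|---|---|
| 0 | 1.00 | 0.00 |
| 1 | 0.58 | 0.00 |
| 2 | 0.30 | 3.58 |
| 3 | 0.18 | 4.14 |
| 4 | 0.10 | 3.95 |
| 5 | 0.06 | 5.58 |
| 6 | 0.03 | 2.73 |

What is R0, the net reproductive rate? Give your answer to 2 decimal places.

lx·mx by age: 0, 0, 1.074, 0.7452, 0.395, 0.3348, 0.0819
R0 = Σ lx·mx = 2.6309 → 2.63

2.63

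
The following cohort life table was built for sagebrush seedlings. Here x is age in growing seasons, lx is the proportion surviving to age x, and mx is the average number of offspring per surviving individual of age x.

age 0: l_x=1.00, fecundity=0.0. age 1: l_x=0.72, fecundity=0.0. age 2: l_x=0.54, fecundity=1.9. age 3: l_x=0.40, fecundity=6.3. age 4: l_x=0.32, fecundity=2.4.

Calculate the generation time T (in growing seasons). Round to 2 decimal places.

lx·mx: 0, 0, 1.026, 2.52, 0.768 → R0 = 4.314
x·lx·mx: 0, 0, 2.052, 7.56, 3.072 → Σ = 12.684
T = 12.684 / 4.314 = 2.940195… → 2.94

2.94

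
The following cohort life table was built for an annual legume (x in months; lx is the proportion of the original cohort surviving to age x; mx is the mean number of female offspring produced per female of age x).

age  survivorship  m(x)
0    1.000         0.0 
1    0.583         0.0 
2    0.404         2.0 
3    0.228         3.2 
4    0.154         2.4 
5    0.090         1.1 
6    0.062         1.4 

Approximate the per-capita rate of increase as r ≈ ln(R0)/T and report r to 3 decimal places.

R0 = Σ lx·mx = 0 + 0 + 0.808 + 0.7296 + 0.3696 + 0.099 + 0.0868 = 2.093
Σ x·lx·mx = 6.299; T = 6.299/2.093 = 3.00956…
r ≈ ln(R0)/T = ln(2.093)/3.00956… = 0.24542… → 0.245

0.245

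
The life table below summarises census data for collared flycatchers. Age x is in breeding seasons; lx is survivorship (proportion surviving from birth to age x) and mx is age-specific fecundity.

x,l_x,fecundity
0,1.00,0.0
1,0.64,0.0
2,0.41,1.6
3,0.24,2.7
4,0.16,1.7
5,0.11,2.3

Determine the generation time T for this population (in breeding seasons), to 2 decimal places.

lx·mx: 0, 0, 0.656, 0.648, 0.272, 0.253 → R0 = 1.829
x·lx·mx: 0, 0, 1.312, 1.944, 1.088, 1.265 → Σ = 5.609
T = 5.609 / 1.829 = 3.066703… → 3.07

3.07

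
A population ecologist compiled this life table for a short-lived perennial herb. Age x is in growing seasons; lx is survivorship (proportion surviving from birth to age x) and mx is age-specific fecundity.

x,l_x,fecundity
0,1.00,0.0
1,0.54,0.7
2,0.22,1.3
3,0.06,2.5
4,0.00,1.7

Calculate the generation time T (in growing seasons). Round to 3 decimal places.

lx·mx: 0, 0.378, 0.286, 0.15, 0 → R0 = 0.814
x·lx·mx: 0, 0.378, 0.572, 0.45, 0 → Σ = 1.4
T = 1.4 / 0.814 = 1.719902… → 1.720

1.720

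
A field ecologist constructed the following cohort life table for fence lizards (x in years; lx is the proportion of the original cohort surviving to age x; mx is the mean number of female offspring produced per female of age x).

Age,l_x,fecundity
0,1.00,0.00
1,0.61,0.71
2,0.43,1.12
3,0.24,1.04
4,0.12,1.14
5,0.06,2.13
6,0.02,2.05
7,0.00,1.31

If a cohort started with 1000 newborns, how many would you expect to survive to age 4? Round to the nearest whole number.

120

Expected survivors = N0 · l_4 = 1000 × 0.12 = 120 → 120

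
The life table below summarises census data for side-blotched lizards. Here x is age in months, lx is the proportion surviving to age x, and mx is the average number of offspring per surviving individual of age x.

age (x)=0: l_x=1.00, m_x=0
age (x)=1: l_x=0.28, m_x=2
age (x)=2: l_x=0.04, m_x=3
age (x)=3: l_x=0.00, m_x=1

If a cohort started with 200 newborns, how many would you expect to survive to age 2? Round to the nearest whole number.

8

Expected survivors = N0 · l_2 = 200 × 0.04 = 8 → 8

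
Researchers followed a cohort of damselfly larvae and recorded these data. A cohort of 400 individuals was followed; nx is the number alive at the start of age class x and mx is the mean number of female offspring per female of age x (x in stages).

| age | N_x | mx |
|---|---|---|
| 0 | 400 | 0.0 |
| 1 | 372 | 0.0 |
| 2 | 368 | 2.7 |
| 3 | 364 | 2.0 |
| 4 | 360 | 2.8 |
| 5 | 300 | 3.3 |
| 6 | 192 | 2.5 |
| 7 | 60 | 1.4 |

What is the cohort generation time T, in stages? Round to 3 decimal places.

lx = nx/n0 = nx/400: 1, 0.93, 0.92, 0.91, 0.9, 0.75, 0.48, 0.15
lx·mx: 0, 0, 2.484, 1.82, 2.52, 2.475, 1.2, 0.21 → R0 = 10.709
x·lx·mx: 0, 0, 4.968, 5.46, 10.08, 12.375, 7.2, 1.47 → Σ = 41.553
T = 41.553 / 10.709 = 3.880194… → 3.880

3.880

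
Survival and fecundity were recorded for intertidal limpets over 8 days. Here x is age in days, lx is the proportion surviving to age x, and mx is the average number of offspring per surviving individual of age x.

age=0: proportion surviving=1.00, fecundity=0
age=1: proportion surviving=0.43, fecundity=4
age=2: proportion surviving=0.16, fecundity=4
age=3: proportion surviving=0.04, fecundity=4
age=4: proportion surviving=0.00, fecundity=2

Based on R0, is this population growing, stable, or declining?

growing

R0 = Σ lx·mx = 0 + 1.72 + 0.64 + 0.16 + 0 = 2.52
R0 > 1, so the population is growing.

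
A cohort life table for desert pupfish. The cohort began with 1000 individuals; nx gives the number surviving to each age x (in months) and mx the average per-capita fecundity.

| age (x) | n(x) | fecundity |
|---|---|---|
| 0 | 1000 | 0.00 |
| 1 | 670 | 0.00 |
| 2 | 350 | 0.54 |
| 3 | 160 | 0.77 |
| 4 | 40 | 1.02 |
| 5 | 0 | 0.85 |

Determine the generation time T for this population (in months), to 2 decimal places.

lx = nx/n0 = nx/1000: 1, 0.67, 0.35, 0.16, 0.04, 0
lx·mx: 0, 0, 0.189, 0.1232, 0.0408, 0 → R0 = 0.353
x·lx·mx: 0, 0, 0.378, 0.3696, 0.1632, 0 → Σ = 0.9108
T = 0.9108 / 0.353 = 2.58017… → 2.58

2.58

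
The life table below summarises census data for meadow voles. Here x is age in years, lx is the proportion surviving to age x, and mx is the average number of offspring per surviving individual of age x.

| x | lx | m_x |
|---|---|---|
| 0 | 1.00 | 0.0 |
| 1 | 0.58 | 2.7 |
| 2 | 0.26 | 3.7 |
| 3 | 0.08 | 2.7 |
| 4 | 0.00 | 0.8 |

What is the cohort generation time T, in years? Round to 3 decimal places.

1.508

lx·mx: 0, 1.566, 0.962, 0.216, 0 → R0 = 2.744
x·lx·mx: 0, 1.566, 1.924, 0.648, 0 → Σ = 4.138
T = 4.138 / 2.744 = 1.508017… → 1.508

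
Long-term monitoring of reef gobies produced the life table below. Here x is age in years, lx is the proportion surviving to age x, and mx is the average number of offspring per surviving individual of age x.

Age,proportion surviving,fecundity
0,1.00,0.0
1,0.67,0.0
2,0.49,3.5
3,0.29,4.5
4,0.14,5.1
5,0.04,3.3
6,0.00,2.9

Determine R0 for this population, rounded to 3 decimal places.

lx·mx by age: 0, 0, 1.715, 1.305, 0.714, 0.132, 0
R0 = Σ lx·mx = 3.866 → 3.866

3.866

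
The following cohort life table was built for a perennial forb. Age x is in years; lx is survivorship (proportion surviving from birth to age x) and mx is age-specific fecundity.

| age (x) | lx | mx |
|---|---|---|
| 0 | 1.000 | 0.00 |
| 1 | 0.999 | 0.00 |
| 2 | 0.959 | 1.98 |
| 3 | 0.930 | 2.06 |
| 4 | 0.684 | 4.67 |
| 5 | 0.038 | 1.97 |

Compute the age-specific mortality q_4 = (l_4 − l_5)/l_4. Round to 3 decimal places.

q_4 = (l_4 − l_5) / l_4 = (0.684 − 0.038) / 0.684
     = 0.646 / 0.684 = 0.944444… → 0.944

0.944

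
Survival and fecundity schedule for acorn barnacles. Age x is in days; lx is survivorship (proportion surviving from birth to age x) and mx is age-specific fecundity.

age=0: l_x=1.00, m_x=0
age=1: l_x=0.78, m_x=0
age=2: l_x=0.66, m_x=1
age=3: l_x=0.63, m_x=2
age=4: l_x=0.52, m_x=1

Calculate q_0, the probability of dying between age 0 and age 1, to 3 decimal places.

0.220

q_0 = (l_0 − l_1) / l_0 = (1 − 0.78) / 1
     = 0.22 / 1 = 0.22 → 0.220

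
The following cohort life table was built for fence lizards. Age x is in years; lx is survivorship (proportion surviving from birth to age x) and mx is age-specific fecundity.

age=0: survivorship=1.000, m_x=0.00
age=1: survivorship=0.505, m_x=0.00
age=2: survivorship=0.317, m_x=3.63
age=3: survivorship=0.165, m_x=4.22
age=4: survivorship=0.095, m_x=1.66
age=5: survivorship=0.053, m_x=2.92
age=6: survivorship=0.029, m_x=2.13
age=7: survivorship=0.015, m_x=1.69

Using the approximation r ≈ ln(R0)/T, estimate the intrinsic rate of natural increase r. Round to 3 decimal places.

R0 = Σ lx·mx = 0 + 0 + 1.15071 + 0.6963 + 0.1577 + 0.15476 + 0.06177 + 0.02535 = 2.24659
Σ x·lx·mx = 6.34299; T = 6.34299/2.24659 = 2.82339…
r ≈ ln(R0)/T = ln(2.24659)/2.82339… = 0.28668… → 0.287

0.287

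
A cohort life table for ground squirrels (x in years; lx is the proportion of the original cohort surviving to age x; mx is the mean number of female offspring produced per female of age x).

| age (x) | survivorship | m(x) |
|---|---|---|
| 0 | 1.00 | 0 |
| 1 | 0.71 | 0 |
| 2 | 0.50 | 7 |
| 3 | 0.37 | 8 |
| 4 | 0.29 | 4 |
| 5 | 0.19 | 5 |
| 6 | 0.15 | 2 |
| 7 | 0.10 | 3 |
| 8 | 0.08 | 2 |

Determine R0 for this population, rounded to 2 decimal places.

9.33

lx·mx by age: 0, 0, 3.5, 2.96, 1.16, 0.95, 0.3, 0.3, 0.16
R0 = Σ lx·mx = 9.33 → 9.33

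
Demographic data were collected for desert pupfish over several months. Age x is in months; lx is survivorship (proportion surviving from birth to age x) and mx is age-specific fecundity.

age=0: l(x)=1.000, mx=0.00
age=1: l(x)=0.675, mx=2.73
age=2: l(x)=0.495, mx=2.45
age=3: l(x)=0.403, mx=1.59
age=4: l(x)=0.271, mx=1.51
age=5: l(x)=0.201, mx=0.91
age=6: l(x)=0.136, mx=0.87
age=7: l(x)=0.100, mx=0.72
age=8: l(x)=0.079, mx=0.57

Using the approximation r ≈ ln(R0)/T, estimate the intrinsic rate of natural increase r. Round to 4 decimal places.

0.6619

R0 = Σ lx·mx = 0 + 1.84275 + 1.21275 + 0.64077 + 0.40921 + 0.18291 + 0.11832 + 0.072 + 0.04503 = 4.52374
Σ x·lx·mx = 10.31611; T = 10.31611/4.52374 = 2.28044…
r ≈ ln(R0)/T = ln(4.52374)/2.28044… = 0.661864… → 0.6619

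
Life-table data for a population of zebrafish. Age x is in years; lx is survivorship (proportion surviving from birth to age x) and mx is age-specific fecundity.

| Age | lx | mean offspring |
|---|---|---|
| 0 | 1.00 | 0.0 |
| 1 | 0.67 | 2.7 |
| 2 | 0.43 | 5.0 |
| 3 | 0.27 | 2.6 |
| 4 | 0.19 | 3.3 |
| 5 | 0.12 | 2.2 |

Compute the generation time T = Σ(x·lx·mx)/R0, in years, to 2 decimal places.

lx·mx: 0, 1.809, 2.15, 0.702, 0.627, 0.264 → R0 = 5.552
x·lx·mx: 0, 1.809, 4.3, 2.106, 2.508, 1.32 → Σ = 12.043
T = 12.043 / 5.552 = 2.169128… → 2.17

2.17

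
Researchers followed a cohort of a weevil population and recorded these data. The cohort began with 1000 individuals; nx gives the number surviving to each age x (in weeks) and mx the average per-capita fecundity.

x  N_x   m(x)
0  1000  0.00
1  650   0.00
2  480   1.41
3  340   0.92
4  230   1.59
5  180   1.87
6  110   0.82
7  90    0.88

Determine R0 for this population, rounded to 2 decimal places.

lx = nx/n0 = nx/1000: 1, 0.65, 0.48, 0.34, 0.23, 0.18, 0.11, 0.09
lx·mx by age: 0, 0, 0.6768, 0.3128, 0.3657, 0.3366, 0.0902, 0.0792
R0 = Σ lx·mx = 1.8613 → 1.86

1.86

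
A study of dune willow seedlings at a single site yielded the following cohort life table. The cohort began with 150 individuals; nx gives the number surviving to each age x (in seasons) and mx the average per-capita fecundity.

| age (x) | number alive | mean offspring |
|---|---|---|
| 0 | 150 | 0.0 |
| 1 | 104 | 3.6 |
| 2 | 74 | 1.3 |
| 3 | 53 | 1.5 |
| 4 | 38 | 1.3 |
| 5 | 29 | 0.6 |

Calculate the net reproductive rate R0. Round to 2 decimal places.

4.11

lx = nx/n0 = nx/150: 1, 0.69333…, 0.49333…, 0.35333…, 0.25333…, 0.19333…
lx·mx by age: 0, 2.496…, 0.641333…, 0.53…, 0.329333…, 0.116…
R0 = Σ lx·mx = 4.112667… → 4.11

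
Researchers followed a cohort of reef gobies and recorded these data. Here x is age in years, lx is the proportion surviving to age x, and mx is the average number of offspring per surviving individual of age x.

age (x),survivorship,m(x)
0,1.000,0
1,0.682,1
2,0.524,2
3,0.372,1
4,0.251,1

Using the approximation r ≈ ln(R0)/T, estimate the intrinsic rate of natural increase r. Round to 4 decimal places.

0.4111

R0 = Σ lx·mx = 0 + 0.682 + 1.048 + 0.372 + 0.251 = 2.353
Σ x·lx·mx = 4.898; T = 4.898/2.353 = 2.0816…
r ≈ ln(R0)/T = ln(2.353)/2.0816… = 0.411074… → 0.4111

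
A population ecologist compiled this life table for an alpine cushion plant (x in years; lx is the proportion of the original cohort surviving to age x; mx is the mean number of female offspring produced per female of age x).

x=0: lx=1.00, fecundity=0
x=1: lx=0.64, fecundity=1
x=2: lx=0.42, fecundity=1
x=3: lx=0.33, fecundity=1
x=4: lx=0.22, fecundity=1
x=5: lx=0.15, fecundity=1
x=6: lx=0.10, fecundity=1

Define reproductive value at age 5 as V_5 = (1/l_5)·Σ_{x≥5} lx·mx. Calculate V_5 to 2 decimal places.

lx·mx for x ≥ 5: 0.15, 0.1 → sum = 0.25
V_5 = 0.25 / l_5 = 0.25 / 0.15 = 1.666667… → 1.67

1.67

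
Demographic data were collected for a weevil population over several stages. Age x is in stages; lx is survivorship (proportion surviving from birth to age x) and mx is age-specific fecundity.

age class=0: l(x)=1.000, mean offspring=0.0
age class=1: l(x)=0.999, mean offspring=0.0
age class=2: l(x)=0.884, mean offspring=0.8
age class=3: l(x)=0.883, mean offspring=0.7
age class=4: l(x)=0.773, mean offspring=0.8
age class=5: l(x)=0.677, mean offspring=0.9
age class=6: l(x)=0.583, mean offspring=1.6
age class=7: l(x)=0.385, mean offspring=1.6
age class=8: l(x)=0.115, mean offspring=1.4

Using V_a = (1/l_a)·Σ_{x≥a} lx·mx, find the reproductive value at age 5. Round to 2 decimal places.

3.43

lx·mx for x ≥ 5: 0.6093, 0.9328, 0.616, 0.161 → sum = 2.3191
V_5 = 2.3191 / l_5 = 2.3191 / 0.677 = 3.425554… → 3.43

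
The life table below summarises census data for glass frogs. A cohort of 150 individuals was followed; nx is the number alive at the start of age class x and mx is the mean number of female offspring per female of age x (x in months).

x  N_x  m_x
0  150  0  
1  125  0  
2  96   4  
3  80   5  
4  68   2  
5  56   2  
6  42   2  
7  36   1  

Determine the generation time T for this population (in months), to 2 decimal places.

lx = nx/n0 = nx/150: 1, 0.83333…, 0.64, 0.53333…, 0.45333…, 0.37333…, 0.28, 0.24
lx·mx: 0, 0, 2.56, 2.666667…, 0.906667…, 0.746667…, 0.56, 0.24 → R0 = 7.68…
x·lx·mx: 0, 0, 5.12, 8…, 3.626667…, 3.733333…, 3.36, 1.68 → Σ = 25.52…
T = 25.52… / 7.68… = 3.322917… → 3.32

3.32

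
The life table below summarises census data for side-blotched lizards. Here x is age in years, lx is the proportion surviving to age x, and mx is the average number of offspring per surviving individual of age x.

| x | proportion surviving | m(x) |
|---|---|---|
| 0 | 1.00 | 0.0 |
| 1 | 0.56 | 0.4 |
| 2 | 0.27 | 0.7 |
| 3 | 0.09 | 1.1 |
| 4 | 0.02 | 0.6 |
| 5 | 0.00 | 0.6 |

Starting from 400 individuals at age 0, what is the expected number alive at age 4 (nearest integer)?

Expected survivors = N0 · l_4 = 400 × 0.02 = 8 → 8

8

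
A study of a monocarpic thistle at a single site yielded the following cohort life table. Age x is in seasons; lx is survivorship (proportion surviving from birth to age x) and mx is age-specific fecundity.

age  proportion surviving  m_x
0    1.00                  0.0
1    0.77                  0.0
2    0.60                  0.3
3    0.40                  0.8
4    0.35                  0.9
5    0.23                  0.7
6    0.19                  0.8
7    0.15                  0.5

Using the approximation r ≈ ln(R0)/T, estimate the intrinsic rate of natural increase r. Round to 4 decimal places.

0.0461

R0 = Σ lx·mx = 0 + 0 + 0.18 + 0.32 + 0.315 + 0.161 + 0.152 + 0.075 = 1.203
Σ x·lx·mx = 4.822; T = 4.822/1.203 = 4.00831…
r ≈ ln(R0)/T = ln(1.203)/4.00831… = 0.046109… → 0.0461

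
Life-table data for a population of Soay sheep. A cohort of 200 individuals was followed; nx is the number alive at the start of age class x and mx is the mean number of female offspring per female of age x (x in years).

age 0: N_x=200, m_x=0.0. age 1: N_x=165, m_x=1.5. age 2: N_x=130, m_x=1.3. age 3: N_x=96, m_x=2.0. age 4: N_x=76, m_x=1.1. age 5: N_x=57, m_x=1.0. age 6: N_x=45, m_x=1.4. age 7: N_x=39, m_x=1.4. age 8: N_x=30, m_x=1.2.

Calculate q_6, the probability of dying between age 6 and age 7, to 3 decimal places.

0.133

lx = nx/n0 = nx/200: 1, 0.825, 0.65, 0.48, 0.38, 0.285, 0.225, 0.195, 0.15
q_6 = (l_6 − l_7) / l_6 = (0.225 − 0.195) / 0.225
     = 0.03 / 0.225 = 0.133333… → 0.133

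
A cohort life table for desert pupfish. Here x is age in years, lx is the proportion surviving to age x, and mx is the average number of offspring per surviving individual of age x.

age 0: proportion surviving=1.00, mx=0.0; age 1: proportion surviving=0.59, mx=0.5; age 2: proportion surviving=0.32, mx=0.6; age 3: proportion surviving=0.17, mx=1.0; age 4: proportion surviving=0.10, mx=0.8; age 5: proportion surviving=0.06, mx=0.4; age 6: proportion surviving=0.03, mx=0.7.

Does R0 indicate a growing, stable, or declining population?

R0 = Σ lx·mx = 0 + 0.295 + 0.192 + 0.17 + 0.08 + 0.024 + 0.021 = 0.782
R0 < 1, so the population is declining.

declining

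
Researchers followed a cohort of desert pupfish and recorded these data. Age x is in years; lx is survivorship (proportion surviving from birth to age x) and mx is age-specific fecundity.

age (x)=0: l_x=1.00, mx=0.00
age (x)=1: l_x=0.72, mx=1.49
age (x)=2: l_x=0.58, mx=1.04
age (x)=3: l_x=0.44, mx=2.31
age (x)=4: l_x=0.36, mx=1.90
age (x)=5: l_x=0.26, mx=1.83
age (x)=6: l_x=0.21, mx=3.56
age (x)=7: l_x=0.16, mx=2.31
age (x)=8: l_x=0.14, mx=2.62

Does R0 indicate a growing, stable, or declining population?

growing

R0 = Σ lx·mx = 0 + 1.0728 + 0.6032 + 1.0164 + 0.684 + 0.4758 + 0.7476 + 0.3696 + 0.3668 = 5.3362
R0 > 1, so the population is growing.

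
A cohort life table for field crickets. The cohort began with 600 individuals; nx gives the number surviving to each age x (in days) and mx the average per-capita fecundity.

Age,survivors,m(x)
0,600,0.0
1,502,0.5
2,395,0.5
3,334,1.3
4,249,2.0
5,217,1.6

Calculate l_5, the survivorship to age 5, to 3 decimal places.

l_5 = n_5/n_0 = 217/600 = 0.361667… → 0.362

0.362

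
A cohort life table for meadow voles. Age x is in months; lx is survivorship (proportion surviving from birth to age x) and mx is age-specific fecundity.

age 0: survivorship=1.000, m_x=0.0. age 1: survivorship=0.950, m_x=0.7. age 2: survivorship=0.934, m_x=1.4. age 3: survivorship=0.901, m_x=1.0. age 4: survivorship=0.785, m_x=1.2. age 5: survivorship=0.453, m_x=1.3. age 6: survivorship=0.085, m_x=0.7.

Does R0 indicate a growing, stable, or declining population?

R0 = Σ lx·mx = 0 + 0.665 + 1.3076 + 0.901 + 0.942 + 0.5889 + 0.0595 = 4.464
R0 > 1, so the population is growing.

growing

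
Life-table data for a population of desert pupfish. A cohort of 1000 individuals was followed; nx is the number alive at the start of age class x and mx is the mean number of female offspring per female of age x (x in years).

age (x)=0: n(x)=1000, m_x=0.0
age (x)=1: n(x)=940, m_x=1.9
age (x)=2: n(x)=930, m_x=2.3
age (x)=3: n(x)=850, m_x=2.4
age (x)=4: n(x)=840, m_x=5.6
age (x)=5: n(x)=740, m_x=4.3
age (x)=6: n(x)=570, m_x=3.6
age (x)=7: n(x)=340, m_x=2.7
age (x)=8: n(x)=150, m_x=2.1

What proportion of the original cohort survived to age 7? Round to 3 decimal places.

l_7 = n_7/n_0 = 340/1000 = 0.34 → 0.340

0.340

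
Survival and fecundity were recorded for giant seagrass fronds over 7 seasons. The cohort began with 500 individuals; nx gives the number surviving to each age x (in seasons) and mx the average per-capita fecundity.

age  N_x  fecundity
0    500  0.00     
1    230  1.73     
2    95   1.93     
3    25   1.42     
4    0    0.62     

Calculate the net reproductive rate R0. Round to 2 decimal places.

lx = nx/n0 = nx/500: 1, 0.46, 0.19, 0.05, 0
lx·mx by age: 0, 0.7958, 0.3667, 0.071, 0
R0 = Σ lx·mx = 1.2335 → 1.23

1.23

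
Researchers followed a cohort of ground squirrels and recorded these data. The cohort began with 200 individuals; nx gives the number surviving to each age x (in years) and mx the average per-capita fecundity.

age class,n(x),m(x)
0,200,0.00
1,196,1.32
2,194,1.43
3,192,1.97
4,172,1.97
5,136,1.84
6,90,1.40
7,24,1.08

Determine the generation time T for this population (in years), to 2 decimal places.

lx = nx/n0 = nx/200: 1, 0.98, 0.97, 0.96, 0.86, 0.68, 0.45, 0.12
lx·mx: 0, 1.2936, 1.3871, 1.8912, 1.6942, 1.2512, 0.63, 0.1296 → R0 = 8.2769
x·lx·mx: 0, 1.2936, 2.7742, 5.6736, 6.7768, 6.256, 3.78, 0.9072 → Σ = 27.4614
T = 27.4614 / 8.2769 = 3.317836… → 3.32

3.32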